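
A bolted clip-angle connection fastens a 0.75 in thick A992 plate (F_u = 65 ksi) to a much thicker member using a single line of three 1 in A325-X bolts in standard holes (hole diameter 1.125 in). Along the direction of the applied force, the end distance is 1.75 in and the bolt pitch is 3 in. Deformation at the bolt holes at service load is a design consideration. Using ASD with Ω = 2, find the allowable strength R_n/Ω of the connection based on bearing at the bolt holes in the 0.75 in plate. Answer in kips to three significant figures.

Per bolt r_n = 1.2 l_c t F_u ≤ 2.4 d t F_u; upper limit = 2.4 × 1 × 0.75 × 65 = 117 kips.
Edge bolt: l_c = 1.75 − 1.125/2 = 1.188 in → 1.2 × 1.188 × 0.75 × 65 = 69.47 → r_n = 69.47 kips.
Interior bolts: l_c = 3 − 1.125 = 1.875 in → 1.2 × 1.875 × 0.75 × 65 = 109.7 → r_n = 109.7 kips.
R_n = 1 × 69.47 + 2 × 109.7 = 288.8 kips.
Allowable strength R_n/Ω = 288.8 / 2 = 144 kips.

144 kips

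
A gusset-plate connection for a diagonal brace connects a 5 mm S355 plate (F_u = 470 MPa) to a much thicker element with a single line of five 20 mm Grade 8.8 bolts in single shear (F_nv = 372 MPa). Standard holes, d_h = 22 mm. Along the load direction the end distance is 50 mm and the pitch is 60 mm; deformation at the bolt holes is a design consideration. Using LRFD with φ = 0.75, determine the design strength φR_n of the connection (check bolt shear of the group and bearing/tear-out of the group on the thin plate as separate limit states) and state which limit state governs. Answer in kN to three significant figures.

404 kN (bearing governs)

Bolt shear: A_b = π·20²/4 = 314.2 mm²; R_n = 372 × 314.2 × 5 × 1 / 1000 = 584.3 kN → 0.75 × 584.3 = 438 kN.
Bearing (1.2 l_c t F_u ≤ 2.4 d t F_u): upper limit = 2.4·20·5·470 / 1000 = 112.8 kN.
  Edge l_c = 50 − 22/2 = 39 → r_n = 110 kN; interior l_c = 60 − 22 = 38 → r_n = 107.2 kN.
  R_n,bearing = 1·110 + 4·107.2 = 538.6 kN → 0.75 × 538.6 = 404 kN.
Bearing governs: 404 kN.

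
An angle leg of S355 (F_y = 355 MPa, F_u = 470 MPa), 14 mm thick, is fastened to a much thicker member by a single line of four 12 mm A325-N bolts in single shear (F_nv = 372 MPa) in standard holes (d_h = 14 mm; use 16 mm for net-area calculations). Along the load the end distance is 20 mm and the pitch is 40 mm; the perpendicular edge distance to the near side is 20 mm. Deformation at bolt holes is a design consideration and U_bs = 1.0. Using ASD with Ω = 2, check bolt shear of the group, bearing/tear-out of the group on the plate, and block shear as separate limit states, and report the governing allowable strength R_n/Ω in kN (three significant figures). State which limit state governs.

84.1 kN (bolt shear governs)

Bolt shear: A_b = π·12²/4 = 113.1 mm²; R_n = 372 × 113.1 × 4 × 1 / 1000 = 168.3 kN → 168.3 / 2 = 84.1 kN.
Bearing: edge l_c = 13, r_n = 102.6 kN; interior l_c = 26, r_n = 189.5 kN; R_n = 102.6 + 3·189.5 = 671.2 kN → 336 kN.
Block shear: A_gv = 1960, A_nv = 1176, A_nt = 168 mm²; R_n = min(0.6F_uA_nv, 0.6F_yA_gv) + U_bs·F_u·A_nt = 410.6 kN → 205 kN.
Bolt shear governs: 84.1 kN.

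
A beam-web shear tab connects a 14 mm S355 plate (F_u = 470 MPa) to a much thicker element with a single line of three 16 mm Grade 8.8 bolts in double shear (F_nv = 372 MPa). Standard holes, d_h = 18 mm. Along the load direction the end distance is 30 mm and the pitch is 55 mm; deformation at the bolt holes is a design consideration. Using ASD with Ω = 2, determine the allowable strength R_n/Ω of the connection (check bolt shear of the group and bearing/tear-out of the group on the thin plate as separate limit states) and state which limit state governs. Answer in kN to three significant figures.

224 kN (bolt shear governs)

Bolt shear: A_b = π·16²/4 = 201.1 mm²; R_n = 372 × 201.1 × 3 × 2 / 1000 = 448.8 kN → 448.8 / 2 = 224 kN.
Bearing (1.2 l_c t F_u ≤ 2.4 d t F_u): upper limit = 2.4·16·14·470 / 1000 = 252.7 kN.
  Edge l_c = 30 − 18/2 = 21 → r_n = 165.8 kN; interior l_c = 55 − 18 = 37 → r_n = 252.7 kN.
  R_n,bearing = 1·165.8 + 2·252.7 = 671.2 kN → 671.2 / 2 = 336 kN.
Bolt shear governs: 224 kN.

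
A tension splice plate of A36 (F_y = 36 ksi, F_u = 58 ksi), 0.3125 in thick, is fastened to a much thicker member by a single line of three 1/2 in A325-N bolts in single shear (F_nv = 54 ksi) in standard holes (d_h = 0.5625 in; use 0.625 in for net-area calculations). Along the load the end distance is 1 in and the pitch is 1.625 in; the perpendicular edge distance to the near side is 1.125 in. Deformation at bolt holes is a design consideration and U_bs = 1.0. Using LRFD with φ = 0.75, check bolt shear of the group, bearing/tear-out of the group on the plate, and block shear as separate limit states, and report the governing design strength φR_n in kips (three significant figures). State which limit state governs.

Bolt shear: A_b = π·0.5²/4 = 0.1963 in²; R_n = 54 × 0.1963 × 3 × 1 = 31.81 kips → 0.75 × 31.81 = 23.9 kips.
Bearing: edge l_c = 0.7188, r_n = 15.63 kips; interior l_c = 1.062, r_n = 21.75 kips; R_n = 15.63 + 2·21.75 = 59.13 kips → 44.3 kips.
Block shear: A_gv = 1.328, A_nv = 0.8398, A_nt = 0.2539 in²; R_n = min(0.6F_uA_nv, 0.6F_yA_gv) + U_bs·F_u·A_nt = 43.41 kips → 32.6 kips.
Bolt shear governs: 23.9 kips.

23.9 kips (bolt shear governs)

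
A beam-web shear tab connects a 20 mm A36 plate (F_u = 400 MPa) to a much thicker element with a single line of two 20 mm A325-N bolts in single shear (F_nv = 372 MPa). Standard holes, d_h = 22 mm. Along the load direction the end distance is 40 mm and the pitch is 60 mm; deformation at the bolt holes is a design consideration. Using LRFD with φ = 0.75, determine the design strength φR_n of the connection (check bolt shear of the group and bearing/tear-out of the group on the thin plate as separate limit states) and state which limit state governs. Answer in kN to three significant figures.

Bolt shear: A_b = π·20²/4 = 314.2 mm²; R_n = 372 × 314.2 × 2 × 1 / 1000 = 233.7 kN → 0.75 × 233.7 = 175 kN.
Bearing (1.2 l_c t F_u ≤ 2.4 d t F_u): upper limit = 2.4·20·20·400 / 1000 = 384 kN.
  Edge l_c = 40 − 22/2 = 29 → r_n = 278.4 kN; interior l_c = 60 − 22 = 38 → r_n = 364.8 kN.
  R_n,bearing = 1·278.4 + 1·364.8 = 643.2 kN → 0.75 × 643.2 = 482 kN.
Bolt shear governs: 175 kN.

175 kN (bolt shear governs)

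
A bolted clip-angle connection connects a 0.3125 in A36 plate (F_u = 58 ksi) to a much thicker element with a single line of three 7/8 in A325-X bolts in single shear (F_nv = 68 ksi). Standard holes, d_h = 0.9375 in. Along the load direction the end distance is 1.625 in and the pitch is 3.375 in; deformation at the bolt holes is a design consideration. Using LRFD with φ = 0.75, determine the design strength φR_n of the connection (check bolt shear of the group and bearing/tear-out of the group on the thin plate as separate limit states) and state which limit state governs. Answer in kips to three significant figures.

Bolt shear: A_b = π·0.875²/4 = 0.6013 in²; R_n = 68 × 0.6013 × 3 × 1 = 122.7 kips → 0.75 × 122.7 = 92 kips.
Bearing (1.2 l_c t F_u ≤ 2.4 d t F_u): upper limit = 2.4·0.875·0.3125·58 = 38.06 kips.
  Edge l_c = 1.625 − 0.9375/2 = 1.156 → r_n = 25.15 kips; interior l_c = 3.375 − 0.9375 = 2.438 → r_n = 38.06 kips.
  R_n,bearing = 1·25.15 + 2·38.06 = 101.3 kips → 0.75 × 101.3 = 76 kips.
Bearing governs: 76 kips.

76 kips (bearing governs)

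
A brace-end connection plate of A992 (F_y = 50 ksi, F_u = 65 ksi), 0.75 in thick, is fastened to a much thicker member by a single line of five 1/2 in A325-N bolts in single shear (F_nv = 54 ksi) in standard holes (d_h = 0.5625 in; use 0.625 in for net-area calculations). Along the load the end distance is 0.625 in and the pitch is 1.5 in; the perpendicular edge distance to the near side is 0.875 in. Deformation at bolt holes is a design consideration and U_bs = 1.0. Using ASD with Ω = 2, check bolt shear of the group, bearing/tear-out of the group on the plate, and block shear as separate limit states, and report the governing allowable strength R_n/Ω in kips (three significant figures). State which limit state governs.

Bolt shear: A_b = π·0.5²/4 = 0.1963 in²; R_n = 54 × 0.1963 × 5 × 1 = 53.01 kips → 53.01 / 2 = 26.5 kips.
Bearing: edge l_c = 0.3438, r_n = 20.11 kips; interior l_c = 0.9375, r_n = 54.84 kips; R_n = 20.11 + 4·54.84 = 239.5 kips → 120 kips.
Block shear: A_gv = 4.969, A_nv = 2.859, A_nt = 0.4219 in²; R_n = min(0.6F_uA_nv, 0.6F_yA_gv) + U_bs·F_u·A_nt = 138.9 kips → 69.5 kips.
Bolt shear governs: 26.5 kips.

26.5 kips (bolt shear governs)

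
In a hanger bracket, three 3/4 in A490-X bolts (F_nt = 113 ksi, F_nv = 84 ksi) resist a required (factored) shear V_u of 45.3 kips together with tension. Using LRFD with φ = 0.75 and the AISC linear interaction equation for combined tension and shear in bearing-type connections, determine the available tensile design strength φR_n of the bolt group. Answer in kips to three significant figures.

A_b = π·0.75²/4 = 0.4418 in²; f_rv = 45.3 / (3 × 0.4418) = 34.18 ksi.
F'_nt = 1.3 F_nt − (F_nt / φF_nv) f_rv = 1.3·113 − (113/(0.75·84))·34.18 = 85.59 ksi, capped at F_nt → F'_nt = 85.59 ksi.
R_n = F'_nt · A_b · n = 85.59 × 0.4418 × 3 = 113.4 kips.
Design strength φR_n = 0.75 × 113.4 = 85.1 kips.

85.1 kips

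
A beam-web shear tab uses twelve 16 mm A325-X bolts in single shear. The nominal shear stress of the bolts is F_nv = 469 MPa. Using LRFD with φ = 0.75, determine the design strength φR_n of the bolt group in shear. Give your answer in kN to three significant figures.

A_b = π × 16² / 4 = 201.1 mm².
R_n = F_nv · A_b · n · n_s = 469 × 201.1 × 12 × 1 / 1000 = 1132 kN.
Design strength φR_n = 0.75 × 1132 = 849 kN.

849 kN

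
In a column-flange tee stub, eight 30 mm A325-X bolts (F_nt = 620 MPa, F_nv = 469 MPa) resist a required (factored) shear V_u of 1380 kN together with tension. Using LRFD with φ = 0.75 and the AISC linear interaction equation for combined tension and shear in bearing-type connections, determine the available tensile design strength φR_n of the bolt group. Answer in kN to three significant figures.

1590 kN

A_b = π·30²/4 = 706.9 mm²; f_rv = 1380 × 1000 / (8 × 706.9) = 244 MPa.
F'_nt = 1.3 F_nt − (F_nt / φF_nv) f_rv = 1.3·620 − (620/(0.75·469))·244 = 375.9 MPa, capped at F_nt → F'_nt = 375.9 MPa.
R_n = F'_nt · A_b · n = 375.9 × 706.9 × 8 / 1000 = 2125 kN.
Design strength φR_n = 0.75 × 2125 = 1590 kN.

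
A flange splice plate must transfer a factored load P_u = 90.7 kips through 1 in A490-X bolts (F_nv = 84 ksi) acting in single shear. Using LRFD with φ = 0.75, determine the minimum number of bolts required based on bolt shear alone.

2 bolts

A_b = π·1²/4 = 0.7854 in².
Per-bolt design strength φR_n = 0.75 × 84 × 0.7854 × 1 = 49.48 kips.
n ≥ 90.7 / 49.48 = 1.833 → use 2 bolts.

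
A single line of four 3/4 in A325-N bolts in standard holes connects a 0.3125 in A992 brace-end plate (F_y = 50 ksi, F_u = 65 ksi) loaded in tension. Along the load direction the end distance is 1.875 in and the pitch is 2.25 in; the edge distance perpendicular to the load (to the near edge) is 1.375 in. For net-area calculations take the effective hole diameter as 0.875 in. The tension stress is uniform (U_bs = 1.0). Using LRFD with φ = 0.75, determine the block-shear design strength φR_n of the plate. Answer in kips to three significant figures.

65.1 kips

Shear plane L_v = 1.875 + 3·2.25 = 8.625 in; A_gv = 8.625 × 0.3125 = 2.695 in².
A_nv = (8.625 − 3.5·0.875) × 0.3125 = 1.738 in².
A_nt = (1.375 − 0.5·0.875) × 0.3125 = 0.293 in².
0.6 F_u A_nv = 67.79 kips; 0.6 F_y A_gv = 80.86 kips → shear rupture governs the shear term.
R_n = 67.79 + 1.0 × 65 × 0.293 = 86.84 kips.
Design strength φR_n = 0.75 × 86.84 = 65.1 kips.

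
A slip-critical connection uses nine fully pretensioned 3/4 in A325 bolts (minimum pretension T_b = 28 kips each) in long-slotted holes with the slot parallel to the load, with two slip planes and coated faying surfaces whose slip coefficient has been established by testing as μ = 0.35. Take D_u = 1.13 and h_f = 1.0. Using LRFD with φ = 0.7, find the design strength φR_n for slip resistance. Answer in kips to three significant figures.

R_n = μ · D_u · h_f · T_b · n_s · n_b = 0.35 × 1.13 × 1.0 × 28 × 2 × 9 = 199.3 kips.
Design strength φR_n = 0.7 × 199.3 = 140 kips.

140 kips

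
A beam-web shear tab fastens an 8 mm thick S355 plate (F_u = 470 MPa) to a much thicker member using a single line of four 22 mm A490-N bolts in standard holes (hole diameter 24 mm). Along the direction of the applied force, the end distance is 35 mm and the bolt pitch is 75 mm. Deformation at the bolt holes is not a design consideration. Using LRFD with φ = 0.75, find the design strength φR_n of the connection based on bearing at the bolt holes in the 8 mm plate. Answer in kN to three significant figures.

656 kN

Per bolt r_n = 1.5 l_c t F_u ≤ 3.0 d t F_u; upper limit = 3.0 × 22 × 8 × 470 / 1000 = 248.2 kN.
Edge bolt: l_c = 35 − 24/2 = 23 mm → 1.5 × 23 × 8 × 470 / 1000 = 129.7 → r_n = 129.7 kN.
Interior bolts: l_c = 75 − 24 = 51 mm → 1.5 × 51 × 8 × 470 / 1000 = 287.6 → r_n = 248.2 kN.
R_n = 1 × 129.7 + 3 × 248.2 = 874.2 kN.
Design strength φR_n = 0.75 × 874.2 = 656 kN.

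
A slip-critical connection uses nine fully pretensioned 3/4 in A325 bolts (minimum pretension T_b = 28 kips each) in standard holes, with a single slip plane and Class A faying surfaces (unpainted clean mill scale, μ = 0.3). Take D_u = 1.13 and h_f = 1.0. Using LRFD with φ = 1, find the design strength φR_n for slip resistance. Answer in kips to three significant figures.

85.4 kips

R_n = μ · D_u · h_f · T_b · n_s · n_b = 0.3 × 1.13 × 1.0 × 28 × 1 × 9 = 85.43 kips.
Design strength φR_n = 1 × 85.43 = 85.4 kips.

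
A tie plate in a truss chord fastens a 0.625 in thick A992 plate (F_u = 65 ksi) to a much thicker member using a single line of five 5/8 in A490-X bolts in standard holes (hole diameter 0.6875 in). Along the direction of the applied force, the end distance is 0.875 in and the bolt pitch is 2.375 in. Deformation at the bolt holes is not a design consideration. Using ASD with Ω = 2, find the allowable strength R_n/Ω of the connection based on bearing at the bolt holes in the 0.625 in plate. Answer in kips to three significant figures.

Per bolt r_n = 1.5 l_c t F_u ≤ 3.0 d t F_u; upper limit = 3.0 × 0.625 × 0.625 × 65 = 76.17 kips.
Edge bolt: l_c = 0.875 − 0.6875/2 = 0.5312 in → 1.5 × 0.5312 × 0.625 × 65 = 32.37 → r_n = 32.37 kips.
Interior bolts: l_c = 2.375 − 0.6875 = 1.688 in → 1.5 × 1.688 × 0.625 × 65 = 102.8 → r_n = 76.17 kips.
R_n = 1 × 32.37 + 4 × 76.17 = 337.1 kips.
Allowable strength R_n/Ω = 337.1 / 2 = 169 kips.

169 kips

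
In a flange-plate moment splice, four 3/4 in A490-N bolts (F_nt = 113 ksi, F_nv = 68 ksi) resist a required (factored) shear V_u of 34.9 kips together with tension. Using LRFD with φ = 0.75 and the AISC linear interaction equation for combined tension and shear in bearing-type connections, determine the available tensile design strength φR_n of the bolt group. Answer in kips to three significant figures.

137 kips

A_b = π·0.75²/4 = 0.4418 in²; f_rv = 34.9 / (4 × 0.4418) = 19.75 ksi.
F'_nt = 1.3 F_nt − (F_nt / φF_nv) f_rv = 1.3·113 − (113/(0.75·68))·19.75 = 103.1 ksi, capped at F_nt → F'_nt = 103.1 ksi.
R_n = F'_nt · A_b · n = 103.1 × 0.4418 × 4 = 182.3 kips.
Design strength φR_n = 0.75 × 182.3 = 137 kips.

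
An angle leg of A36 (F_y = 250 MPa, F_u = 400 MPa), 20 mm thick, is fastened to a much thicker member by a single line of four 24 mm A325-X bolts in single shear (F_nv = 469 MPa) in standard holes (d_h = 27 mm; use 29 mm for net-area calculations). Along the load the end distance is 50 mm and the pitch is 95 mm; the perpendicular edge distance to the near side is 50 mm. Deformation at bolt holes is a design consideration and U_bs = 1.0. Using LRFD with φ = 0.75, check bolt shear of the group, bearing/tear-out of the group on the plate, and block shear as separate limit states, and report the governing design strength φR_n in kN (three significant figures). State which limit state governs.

637 kN (bolt shear governs)

Bolt shear: A_b = π·24²/4 = 452.4 mm²; R_n = 469 × 452.4 × 4 × 1 / 1000 = 848.7 kN → 0.75 × 848.7 = 637 kN.
Bearing: edge l_c = 36.5, r_n = 350.4 kN; interior l_c = 68, r_n = 460.8 kN; R_n = 350.4 + 3·460.8 = 1733 kN → 1300 kN.
Block shear: A_gv = 6700, A_nv = 4670, A_nt = 710 mm²; R_n = min(0.6F_uA_nv, 0.6F_yA_gv) + U_bs·F_u·A_nt = 1289 kN → 967 kN.
Bolt shear governs: 637 kN.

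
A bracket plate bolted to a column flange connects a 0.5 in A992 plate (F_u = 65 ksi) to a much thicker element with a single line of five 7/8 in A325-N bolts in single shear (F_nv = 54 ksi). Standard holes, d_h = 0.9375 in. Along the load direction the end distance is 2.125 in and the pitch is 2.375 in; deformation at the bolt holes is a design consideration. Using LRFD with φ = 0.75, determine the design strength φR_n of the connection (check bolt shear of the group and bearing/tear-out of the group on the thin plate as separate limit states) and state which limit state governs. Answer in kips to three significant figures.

Bolt shear: A_b = π·0.875²/4 = 0.6013 in²; R_n = 54 × 0.6013 × 5 × 1 = 162.4 kips → 0.75 × 162.4 = 122 kips.
Bearing (1.2 l_c t F_u ≤ 2.4 d t F_u): upper limit = 2.4·0.875·0.5·65 = 68.25 kips.
  Edge l_c = 2.125 − 0.9375/2 = 1.656 → r_n = 64.59 kips; interior l_c = 2.375 − 0.9375 = 1.438 → r_n = 56.06 kips.
  R_n,bearing = 1·64.59 + 4·56.06 = 288.8 kips → 0.75 × 288.8 = 217 kips.
Bolt shear governs: 122 kips.

122 kips (bolt shear governs)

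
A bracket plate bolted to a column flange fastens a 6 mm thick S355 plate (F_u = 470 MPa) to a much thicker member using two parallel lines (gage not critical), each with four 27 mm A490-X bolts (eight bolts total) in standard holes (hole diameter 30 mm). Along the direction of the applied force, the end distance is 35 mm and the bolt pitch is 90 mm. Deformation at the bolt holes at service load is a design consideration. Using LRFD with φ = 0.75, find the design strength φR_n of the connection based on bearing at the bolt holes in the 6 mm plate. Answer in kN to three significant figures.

Per bolt r_n = 1.2 l_c t F_u ≤ 2.4 d t F_u; upper limit = 2.4 × 27 × 6 × 470 / 1000 = 182.7 kN.
Edge bolt: l_c = 35 − 30/2 = 20 mm → 1.2 × 20 × 6 × 470 / 1000 = 67.68 → r_n = 67.68 kN.
Interior bolts: l_c = 90 − 30 = 60 mm → 1.2 × 60 × 6 × 470 / 1000 = 203 → r_n = 182.7 kN.
R_n = 2 × 67.68 + 6 × 182.7 = 1232 kN.
Design strength φR_n = 0.75 × 1232 = 924 kN.

924 kN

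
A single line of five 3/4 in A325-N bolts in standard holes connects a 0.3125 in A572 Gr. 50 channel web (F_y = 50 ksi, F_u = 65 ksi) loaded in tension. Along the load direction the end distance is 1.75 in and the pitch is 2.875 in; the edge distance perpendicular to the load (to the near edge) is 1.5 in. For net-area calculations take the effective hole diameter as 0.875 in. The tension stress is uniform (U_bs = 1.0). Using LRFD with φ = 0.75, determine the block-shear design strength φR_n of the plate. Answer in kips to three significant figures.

101 kips

Shear plane L_v = 1.75 + 4·2.875 = 13.25 in; A_gv = 13.25 × 0.3125 = 4.141 in².
A_nv = (13.25 − 4.5·0.875) × 0.3125 = 2.91 in².
A_nt = (1.5 − 0.5·0.875) × 0.3125 = 0.332 in².
0.6 F_u A_nv = 113.5 kips; 0.6 F_y A_gv = 124.2 kips → shear rupture governs the shear term.
R_n = 113.5 + 1.0 × 65 × 0.332 = 135.1 kips.
Design strength φR_n = 0.75 × 135.1 = 101 kips.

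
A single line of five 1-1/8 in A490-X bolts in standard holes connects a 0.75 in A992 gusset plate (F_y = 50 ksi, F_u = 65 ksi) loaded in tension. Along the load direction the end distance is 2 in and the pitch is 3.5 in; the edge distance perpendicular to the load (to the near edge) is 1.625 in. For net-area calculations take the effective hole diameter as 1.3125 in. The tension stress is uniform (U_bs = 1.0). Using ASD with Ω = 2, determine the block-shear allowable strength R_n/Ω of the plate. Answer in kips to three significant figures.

171 kips

Shear plane L_v = 2 + 4·3.5 = 16 in; A_gv = 16 × 0.75 = 12 in².
A_nv = (16 − 4.5·1.3125) × 0.75 = 7.57 in².
A_nt = (1.625 − 0.5·1.3125) × 0.75 = 0.7266 in².
0.6 F_u A_nv = 295.2 kips; 0.6 F_y A_gv = 360 kips → shear rupture governs the shear term.
R_n = 295.2 + 1.0 × 65 × 0.7266 = 342.5 kips.
Allowable strength R_n/Ω = 342.5 / 2 = 171 kips.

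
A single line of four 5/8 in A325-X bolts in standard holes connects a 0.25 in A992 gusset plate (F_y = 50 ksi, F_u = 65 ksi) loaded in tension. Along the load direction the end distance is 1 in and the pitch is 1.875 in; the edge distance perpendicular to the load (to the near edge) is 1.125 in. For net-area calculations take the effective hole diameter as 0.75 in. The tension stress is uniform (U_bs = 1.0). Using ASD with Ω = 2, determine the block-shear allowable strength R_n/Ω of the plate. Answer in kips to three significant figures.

Shear plane L_v = 1 + 3·1.875 = 6.625 in; A_gv = 6.625 × 0.25 = 1.656 in².
A_nv = (6.625 − 3.5·0.75) × 0.25 = 1 in².
A_nt = (1.125 − 0.5·0.75) × 0.25 = 0.1875 in².
0.6 F_u A_nv = 39 kips; 0.6 F_y A_gv = 49.69 kips → shear rupture governs the shear term.
R_n = 39 + 1.0 × 65 × 0.1875 = 51.19 kips.
Allowable strength R_n/Ω = 51.19 / 2 = 25.6 kips.

25.6 kips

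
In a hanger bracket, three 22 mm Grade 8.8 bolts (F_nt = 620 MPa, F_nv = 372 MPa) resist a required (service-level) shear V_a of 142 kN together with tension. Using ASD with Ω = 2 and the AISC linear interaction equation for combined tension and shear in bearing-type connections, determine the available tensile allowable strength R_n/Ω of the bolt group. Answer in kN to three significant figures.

223 kN

A_b = π·22²/4 = 380.1 mm²; f_rv = 142 × 1000 / (3 × 380.1) = 124.5 MPa.
F'_nt = 1.3 F_nt − (Ω F_nt / F_nv) f_rv = 1.3·620 − (2·620/372)·124.5 = 390.9 MPa, capped at F_nt → F'_nt = 390.9 MPa.
R_n = F'_nt · A_b · n = 390.9 × 380.1 × 3 / 1000 = 445.8 kN.
Allowable strength R_n/Ω = 445.8 / 2 = 223 kN.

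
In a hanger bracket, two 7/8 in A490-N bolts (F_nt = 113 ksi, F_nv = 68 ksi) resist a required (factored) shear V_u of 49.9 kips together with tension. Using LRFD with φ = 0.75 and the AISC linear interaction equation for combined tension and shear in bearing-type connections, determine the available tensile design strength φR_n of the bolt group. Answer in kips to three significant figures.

A_b = π·0.875²/4 = 0.6013 in²; f_rv = 49.9 / (2 × 0.6013) = 41.49 ksi.
F'_nt = 1.3 F_nt − (F_nt / φF_nv) f_rv = 1.3·113 − (113/(0.75·68))·41.49 = 54.97 ksi, capped at F_nt → F'_nt = 54.97 ksi.
R_n = F'_nt · A_b · n = 54.97 × 0.6013 × 2 = 66.11 kips.
Design strength φR_n = 0.75 × 66.11 = 49.6 kips.

49.6 kips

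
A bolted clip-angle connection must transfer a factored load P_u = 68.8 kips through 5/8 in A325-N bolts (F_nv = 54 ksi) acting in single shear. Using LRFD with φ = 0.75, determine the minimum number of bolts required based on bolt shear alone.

6 bolts

A_b = π·0.625²/4 = 0.3068 in².
Per-bolt design strength φR_n = 0.75 × 54 × 0.3068 × 1 = 12.43 kips.
n ≥ 68.8 / 12.43 = 5.537 → use 6 bolts.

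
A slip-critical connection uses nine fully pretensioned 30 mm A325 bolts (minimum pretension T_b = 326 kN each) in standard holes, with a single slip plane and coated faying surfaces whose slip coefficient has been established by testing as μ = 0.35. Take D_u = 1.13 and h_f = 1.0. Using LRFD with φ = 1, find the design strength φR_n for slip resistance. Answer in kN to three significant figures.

1160 kN

R_n = μ · D_u · h_f · T_b · n_s · n_b = 0.35 × 1.13 × 1.0 × 326 × 1 × 9 = 1160 kN.
Design strength φR_n = 1 × 1160 = 1160 kN.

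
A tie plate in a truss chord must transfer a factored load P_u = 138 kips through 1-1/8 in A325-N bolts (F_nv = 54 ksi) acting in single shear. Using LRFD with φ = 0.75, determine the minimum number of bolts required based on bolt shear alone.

4 bolts

A_b = π·1.125²/4 = 0.994 in².
Per-bolt design strength φR_n = 0.75 × 54 × 0.994 × 1 = 40.26 kips.
n ≥ 138 / 40.26 = 3.428 → use 4 bolts.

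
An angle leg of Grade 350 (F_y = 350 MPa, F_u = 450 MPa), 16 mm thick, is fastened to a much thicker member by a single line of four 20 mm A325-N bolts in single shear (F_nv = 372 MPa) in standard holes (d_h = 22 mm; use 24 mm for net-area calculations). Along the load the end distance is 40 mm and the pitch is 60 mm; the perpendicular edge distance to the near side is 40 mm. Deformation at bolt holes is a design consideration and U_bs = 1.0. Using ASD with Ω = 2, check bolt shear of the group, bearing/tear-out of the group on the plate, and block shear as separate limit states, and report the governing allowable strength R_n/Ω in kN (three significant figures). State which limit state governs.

234 kN (bolt shear governs)

Bolt shear: A_b = π·20²/4 = 314.2 mm²; R_n = 372 × 314.2 × 4 × 1 / 1000 = 467.5 kN → 467.5 / 2 = 234 kN.
Bearing: edge l_c = 29, r_n = 250.6 kN; interior l_c = 38, r_n = 328.3 kN; R_n = 250.6 + 3·328.3 = 1236 kN → 618 kN.
Block shear: A_gv = 3520, A_nv = 2176, A_nt = 448 mm²; R_n = min(0.6F_uA_nv, 0.6F_yA_gv) + U_bs·F_u·A_nt = 789.1 kN → 395 kN.
Bolt shear governs: 234 kN.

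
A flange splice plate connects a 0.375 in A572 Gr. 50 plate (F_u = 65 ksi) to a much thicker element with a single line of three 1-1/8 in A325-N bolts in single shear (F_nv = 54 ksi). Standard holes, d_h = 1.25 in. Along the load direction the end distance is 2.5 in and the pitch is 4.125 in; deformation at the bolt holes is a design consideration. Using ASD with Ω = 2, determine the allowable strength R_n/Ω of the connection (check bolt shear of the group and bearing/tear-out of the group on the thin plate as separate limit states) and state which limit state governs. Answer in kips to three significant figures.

Bolt shear: A_b = π·1.125²/4 = 0.994 in²; R_n = 54 × 0.994 × 3 × 1 = 161 kips → 161 / 2 = 80.5 kips.
Bearing (1.2 l_c t F_u ≤ 2.4 d t F_u): upper limit = 2.4·1.125·0.375·65 = 65.81 kips.
  Edge l_c = 2.5 − 1.25/2 = 1.875 → r_n = 54.84 kips; interior l_c = 4.125 − 1.25 = 2.875 → r_n = 65.81 kips.
  R_n,bearing = 1·54.84 + 2·65.81 = 186.5 kips → 186.5 / 2 = 93.2 kips.
Bolt shear governs: 80.5 kips.

80.5 kips (bolt shear governs)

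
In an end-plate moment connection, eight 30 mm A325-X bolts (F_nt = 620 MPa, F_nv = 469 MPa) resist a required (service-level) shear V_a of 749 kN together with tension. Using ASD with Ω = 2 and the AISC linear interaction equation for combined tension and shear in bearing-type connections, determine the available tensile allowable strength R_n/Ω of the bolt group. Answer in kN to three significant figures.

1290 kN

A_b = π·30²/4 = 706.9 mm²; f_rv = 749 × 1000 / (8 × 706.9) = 132.5 MPa.
F'_nt = 1.3 F_nt − (Ω F_nt / F_nv) f_rv = 1.3·620 − (2·620/469)·132.5 = 455.8 MPa, capped at F_nt → F'_nt = 455.8 MPa.
R_n = F'_nt · A_b · n = 455.8 × 706.9 × 8 / 1000 = 2578 kN.
Allowable strength R_n/Ω = 2578 / 2 = 1290 kN.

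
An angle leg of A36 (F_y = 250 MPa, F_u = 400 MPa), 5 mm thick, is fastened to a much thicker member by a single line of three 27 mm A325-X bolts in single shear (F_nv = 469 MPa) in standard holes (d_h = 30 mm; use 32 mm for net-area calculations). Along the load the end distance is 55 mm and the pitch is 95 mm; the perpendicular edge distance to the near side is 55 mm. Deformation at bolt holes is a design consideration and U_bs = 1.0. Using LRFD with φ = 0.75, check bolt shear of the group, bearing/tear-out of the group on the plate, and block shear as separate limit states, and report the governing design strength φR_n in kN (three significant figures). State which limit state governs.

Bolt shear: A_b = π·27²/4 = 572.6 mm²; R_n = 469 × 572.6 × 3 × 1 / 1000 = 805.6 kN → 0.75 × 805.6 = 604 kN.
Bearing: edge l_c = 40, r_n = 96 kN; interior l_c = 65, r_n = 129.6 kN; R_n = 96 + 2·129.6 = 355.2 kN → 266 kN.
Block shear: A_gv = 1225, A_nv = 825, A_nt = 195 mm²; R_n = min(0.6F_uA_nv, 0.6F_yA_gv) + U_bs·F_u·A_nt = 261.8 kN → 196 kN.
Block shear governs: 196 kN.

196 kN (block shear governs)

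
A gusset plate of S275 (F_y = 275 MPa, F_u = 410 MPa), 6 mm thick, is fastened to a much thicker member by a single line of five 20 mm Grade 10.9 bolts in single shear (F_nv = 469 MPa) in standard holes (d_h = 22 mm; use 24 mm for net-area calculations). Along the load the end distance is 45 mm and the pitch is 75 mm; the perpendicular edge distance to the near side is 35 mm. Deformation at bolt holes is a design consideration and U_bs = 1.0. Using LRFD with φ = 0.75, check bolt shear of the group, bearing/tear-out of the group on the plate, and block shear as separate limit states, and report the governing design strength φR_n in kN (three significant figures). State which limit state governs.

299 kN (block shear governs)

Bolt shear: A_b = π·20²/4 = 314.2 mm²; R_n = 469 × 314.2 × 5 × 1 / 1000 = 736.7 kN → 0.75 × 736.7 = 553 kN.
Bearing: edge l_c = 34, r_n = 100.4 kN; interior l_c = 53, r_n = 118.1 kN; R_n = 100.4 + 4·118.1 = 572.7 kN → 430 kN.
Block shear: A_gv = 2070, A_nv = 1422, A_nt = 138 mm²; R_n = min(0.6F_uA_nv, 0.6F_yA_gv) + U_bs·F_u·A_nt = 398.1 kN → 299 kN.
Block shear governs: 299 kN.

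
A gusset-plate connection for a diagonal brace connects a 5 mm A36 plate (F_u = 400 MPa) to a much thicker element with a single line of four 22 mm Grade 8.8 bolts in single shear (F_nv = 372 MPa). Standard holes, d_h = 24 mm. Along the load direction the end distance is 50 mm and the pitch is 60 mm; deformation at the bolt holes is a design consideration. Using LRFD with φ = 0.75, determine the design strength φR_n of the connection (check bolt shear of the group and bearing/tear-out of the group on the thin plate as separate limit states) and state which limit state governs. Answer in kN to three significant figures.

263 kN (bearing governs)

Bolt shear: A_b = π·22²/4 = 380.1 mm²; R_n = 372 × 380.1 × 4 × 1 / 1000 = 565.6 kN → 0.75 × 565.6 = 424 kN.
Bearing (1.2 l_c t F_u ≤ 2.4 d t F_u): upper limit = 2.4·22·5·400 / 1000 = 105.6 kN.
  Edge l_c = 50 − 24/2 = 38 → r_n = 91.2 kN; interior l_c = 60 − 24 = 36 → r_n = 86.4 kN.
  R_n,bearing = 1·91.2 + 3·86.4 = 350.4 kN → 0.75 × 350.4 = 263 kN.
Bearing governs: 263 kN.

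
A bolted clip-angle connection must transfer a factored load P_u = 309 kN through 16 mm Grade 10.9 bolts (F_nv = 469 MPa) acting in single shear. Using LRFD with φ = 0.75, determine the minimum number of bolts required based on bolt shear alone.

5 bolts

A_b = π·16²/4 = 201.1 mm².
Per-bolt design strength φR_n = 0.75 × 469 × 201.1 × 1 / 1000 = 70.72 kN.
n ≥ 309 / 70.72 = 4.369 → use 5 bolts.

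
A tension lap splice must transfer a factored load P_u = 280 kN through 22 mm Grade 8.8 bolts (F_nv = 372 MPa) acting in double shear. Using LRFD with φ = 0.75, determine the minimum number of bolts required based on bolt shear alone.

2 bolts

A_b = π·22²/4 = 380.1 mm².
Per-bolt design strength φR_n = 0.75 × 372 × 380.1 × 2 / 1000 = 212.1 kN.
n ≥ 280 / 212.1 = 1.32 → use 2 bolts.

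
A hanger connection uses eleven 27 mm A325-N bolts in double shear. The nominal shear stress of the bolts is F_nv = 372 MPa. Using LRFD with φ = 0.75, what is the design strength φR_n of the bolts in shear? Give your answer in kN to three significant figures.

A_b = π × 27² / 4 = 572.6 mm².
R_n = F_nv · A_b · n · n_s = 372 × 572.6 × 11 × 2 / 1000 = 4686 kN.
Design strength φR_n = 0.75 × 4686 = 3510 kN.

3510 kN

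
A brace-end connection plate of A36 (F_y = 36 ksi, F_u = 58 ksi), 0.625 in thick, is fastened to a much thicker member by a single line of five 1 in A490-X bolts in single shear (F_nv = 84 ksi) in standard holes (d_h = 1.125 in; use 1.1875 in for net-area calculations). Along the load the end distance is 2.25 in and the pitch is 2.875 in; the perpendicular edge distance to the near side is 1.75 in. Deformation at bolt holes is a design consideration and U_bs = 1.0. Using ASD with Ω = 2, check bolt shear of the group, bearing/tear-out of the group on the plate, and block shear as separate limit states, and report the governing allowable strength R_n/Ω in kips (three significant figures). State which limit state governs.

112 kips (block shear governs)

Bolt shear: A_b = π·1²/4 = 0.7854 in²; R_n = 84 × 0.7854 × 5 × 1 = 329.9 kips → 329.9 / 2 = 165 kips.
Bearing: edge l_c = 1.688, r_n = 73.41 kips; interior l_c = 1.75, r_n = 76.12 kips; R_n = 73.41 + 4·76.12 = 377.9 kips → 189 kips.
Block shear: A_gv = 8.594, A_nv = 5.254, A_nt = 0.7227 in²; R_n = min(0.6F_uA_nv, 0.6F_yA_gv) + U_bs·F_u·A_nt = 224.7 kips → 112 kips.
Block shear governs: 112 kips.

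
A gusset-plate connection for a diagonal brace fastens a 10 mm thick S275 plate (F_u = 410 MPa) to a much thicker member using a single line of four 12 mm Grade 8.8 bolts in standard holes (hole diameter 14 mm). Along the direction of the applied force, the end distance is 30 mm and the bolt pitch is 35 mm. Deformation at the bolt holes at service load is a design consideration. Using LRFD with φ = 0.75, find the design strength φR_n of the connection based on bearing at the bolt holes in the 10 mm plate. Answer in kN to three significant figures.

Per bolt r_n = 1.2 l_c t F_u ≤ 2.4 d t F_u; upper limit = 2.4 × 12 × 10 × 410 / 1000 = 118.1 kN.
Edge bolt: l_c = 30 − 14/2 = 23 mm → 1.2 × 23 × 10 × 410 / 1000 = 113.2 → r_n = 113.2 kN.
Interior bolts: l_c = 35 − 14 = 21 mm → 1.2 × 21 × 10 × 410 / 1000 = 103.3 → r_n = 103.3 kN.
R_n = 1 × 113.2 + 3 × 103.3 = 423.1 kN.
Design strength φR_n = 0.75 × 423.1 = 317 kN.

317 kN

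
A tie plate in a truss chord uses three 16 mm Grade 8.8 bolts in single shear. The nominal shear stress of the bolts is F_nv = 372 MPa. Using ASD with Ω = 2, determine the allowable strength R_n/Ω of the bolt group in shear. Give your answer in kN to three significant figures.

112 kN

A_b = π × 16² / 4 = 201.1 mm².
R_n = F_nv · A_b · n · n_s = 372 × 201.1 × 3 × 1 / 1000 = 224.4 kN.
Allowable strength R_n/Ω = 224.4 / 2 = 112 kN.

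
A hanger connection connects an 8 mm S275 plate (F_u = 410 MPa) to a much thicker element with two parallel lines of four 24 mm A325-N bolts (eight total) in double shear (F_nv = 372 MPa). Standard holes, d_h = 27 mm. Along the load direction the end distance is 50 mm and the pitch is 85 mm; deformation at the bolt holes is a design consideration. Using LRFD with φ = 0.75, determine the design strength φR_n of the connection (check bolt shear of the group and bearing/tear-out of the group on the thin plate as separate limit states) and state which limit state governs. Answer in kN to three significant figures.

1070 kN (bearing governs)

Bolt shear: A_b = π·24²/4 = 452.4 mm²; R_n = 372 × 452.4 × 8 × 2 / 1000 = 2693 kN → 0.75 × 2693 = 2020 kN.
Bearing (1.2 l_c t F_u ≤ 2.4 d t F_u): upper limit = 2.4·24·8·410 / 1000 = 188.9 kN.
  Edge l_c = 50 − 27/2 = 36.5 → r_n = 143.7 kN; interior l_c = 85 − 27 = 58 → r_n = 188.9 kN.
  R_n,bearing = 2·143.7 + 6·188.9 = 1421 kN → 0.75 × 1421 = 1070 kN.
Bearing governs: 1070 kN.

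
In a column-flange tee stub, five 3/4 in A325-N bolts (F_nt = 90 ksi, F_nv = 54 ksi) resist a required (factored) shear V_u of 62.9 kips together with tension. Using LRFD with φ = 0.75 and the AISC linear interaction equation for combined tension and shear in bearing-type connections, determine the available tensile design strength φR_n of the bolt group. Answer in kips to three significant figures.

89 kips

A_b = π·0.75²/4 = 0.4418 in²; f_rv = 62.9 / (5 × 0.4418) = 28.48 ksi.
F'_nt = 1.3 F_nt − (F_nt / φF_nv) f_rv = 1.3·90 − (90/(0.75·54))·28.48 = 53.72 ksi, capped at F_nt → F'_nt = 53.72 ksi.
R_n = F'_nt · A_b · n = 53.72 × 0.4418 × 5 = 118.7 kips.
Design strength φR_n = 0.75 × 118.7 = 89 kips.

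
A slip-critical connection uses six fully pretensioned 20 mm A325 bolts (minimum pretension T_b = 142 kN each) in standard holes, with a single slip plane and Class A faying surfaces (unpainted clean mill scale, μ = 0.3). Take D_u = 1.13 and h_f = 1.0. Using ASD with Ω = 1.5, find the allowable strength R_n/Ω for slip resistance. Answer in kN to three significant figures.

R_n = μ · D_u · h_f · T_b · n_s · n_b = 0.3 × 1.13 × 1.0 × 142 × 1 × 6 = 288.8 kN.
Allowable strength R_n/Ω = 288.8 / 1.5 = 193 kN.

193 kN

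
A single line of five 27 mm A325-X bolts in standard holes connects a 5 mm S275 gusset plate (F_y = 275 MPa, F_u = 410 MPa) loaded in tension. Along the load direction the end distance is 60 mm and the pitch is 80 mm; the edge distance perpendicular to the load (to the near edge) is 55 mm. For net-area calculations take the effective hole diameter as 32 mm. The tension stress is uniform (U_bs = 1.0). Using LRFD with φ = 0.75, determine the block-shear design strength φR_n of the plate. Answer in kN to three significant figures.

Shear plane L_v = 60 + 4·80 = 380 mm; A_gv = 380 × 5 = 1900 mm².
A_nv = (380 − 4.5·32) × 5 = 1180 mm².
A_nt = (55 − 0.5·32) × 5 = 195 mm².
0.6 F_u A_nv = 290.3 kN; 0.6 F_y A_gv = 313.5 kN → shear rupture governs the shear term.
R_n = 290.3 + 1.0 × 410 × 195 / 1000 = 370.2 kN.
Design strength φR_n = 0.75 × 370.2 = 278 kN.

278 kN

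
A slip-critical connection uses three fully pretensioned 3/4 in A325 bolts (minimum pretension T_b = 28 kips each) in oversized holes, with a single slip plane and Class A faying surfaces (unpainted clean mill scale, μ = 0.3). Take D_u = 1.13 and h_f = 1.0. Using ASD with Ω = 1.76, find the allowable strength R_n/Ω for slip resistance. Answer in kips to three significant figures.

R_n = μ · D_u · h_f · T_b · n_s · n_b = 0.3 × 1.13 × 1.0 × 28 × 1 × 3 = 28.48 kips.
Allowable strength R_n/Ω = 28.48 / 1.76 = 16.2 kips.

16.2 kips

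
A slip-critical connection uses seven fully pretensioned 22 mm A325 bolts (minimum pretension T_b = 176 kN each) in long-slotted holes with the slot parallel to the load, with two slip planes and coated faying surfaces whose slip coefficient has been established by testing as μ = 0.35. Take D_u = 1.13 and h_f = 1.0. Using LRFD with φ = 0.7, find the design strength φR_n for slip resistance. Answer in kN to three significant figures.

R_n = μ · D_u · h_f · T_b · n_s · n_b = 0.35 × 1.13 × 1.0 × 176 × 2 × 7 = 974.5 kN.
Design strength φR_n = 0.7 × 974.5 = 682 kN.

682 kN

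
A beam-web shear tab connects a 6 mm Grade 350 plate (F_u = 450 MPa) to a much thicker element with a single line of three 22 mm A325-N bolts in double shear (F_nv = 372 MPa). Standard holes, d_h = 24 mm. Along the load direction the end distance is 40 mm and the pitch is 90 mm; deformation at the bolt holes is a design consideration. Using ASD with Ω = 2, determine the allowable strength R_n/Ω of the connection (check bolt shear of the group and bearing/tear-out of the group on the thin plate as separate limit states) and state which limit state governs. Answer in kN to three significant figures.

188 kN (bearing governs)

Bolt shear: A_b = π·22²/4 = 380.1 mm²; R_n = 372 × 380.1 × 3 × 2 / 1000 = 848.5 kN → 848.5 / 2 = 424 kN.
Bearing (1.2 l_c t F_u ≤ 2.4 d t F_u): upper limit = 2.4·22·6·450 / 1000 = 142.6 kN.
  Edge l_c = 40 − 24/2 = 28 → r_n = 90.72 kN; interior l_c = 90 − 24 = 66 → r_n = 142.6 kN.
  R_n,bearing = 1·90.72 + 2·142.6 = 375.8 kN → 375.8 / 2 = 188 kN.
Bearing governs: 188 kN.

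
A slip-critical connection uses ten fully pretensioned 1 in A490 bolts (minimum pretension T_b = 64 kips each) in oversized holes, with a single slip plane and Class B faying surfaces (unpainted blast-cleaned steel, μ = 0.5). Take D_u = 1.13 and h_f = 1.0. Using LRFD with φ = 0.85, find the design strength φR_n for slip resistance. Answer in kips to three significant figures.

R_n = μ · D_u · h_f · T_b · n_s · n_b = 0.5 × 1.13 × 1.0 × 64 × 1 × 10 = 361.6 kips.
Design strength φR_n = 0.85 × 361.6 = 307 kips.

307 kips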